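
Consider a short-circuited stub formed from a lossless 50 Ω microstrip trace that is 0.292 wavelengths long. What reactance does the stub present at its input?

βl = 2π × 0.292 = 105°
tan(βl) = -3.7
For a short-circuited stub, Z_in = jZ_0·tan(βl)

X_in ≈ -185 Ω (capacitive)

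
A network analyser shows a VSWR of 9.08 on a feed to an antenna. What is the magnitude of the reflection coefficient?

|Γ| ≈ 0.802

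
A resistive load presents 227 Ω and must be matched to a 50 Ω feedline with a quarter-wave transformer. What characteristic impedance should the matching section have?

Z_qwt ≈ 107 Ω

Z_qwt = √(Z_0·R_L) = √(50 × 227) = √11350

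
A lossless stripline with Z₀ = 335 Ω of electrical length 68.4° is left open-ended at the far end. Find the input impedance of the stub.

Z_in ≈ −j133 Ω

tan(βl) = 2.53
For an open-ended stub, Z_in = −jZ_0·cot(βl) = −jZ_0/tan(βl)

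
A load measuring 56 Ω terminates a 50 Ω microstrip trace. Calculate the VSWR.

VSWR ≈ 1.12

Γ = (56 − 50)/(56 + 50) = 0.0566
VSWR = (1 + 0.0566)/(1 − 0.0566)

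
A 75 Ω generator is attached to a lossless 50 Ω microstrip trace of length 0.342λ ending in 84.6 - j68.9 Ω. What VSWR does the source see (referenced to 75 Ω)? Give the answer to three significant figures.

βl = 2π × 0.342 = 123°
tan(βl) = -1.53
Z_in = Z_0·(Z_L + jZ_0·tanβl)/(Z_0 + jZ_L·tanβl) = 35.6 + j47.9 Ω
Γ_s = (Z_in − Z_s)/(Z_in + Z_s) = (-39.4 + j47.9)/(111 + j47.9), |Γ_s| = 0.515
VSWR = (1 + |Γ_s|)/(1 − |Γ_s|)

VSWR ≈ 3.12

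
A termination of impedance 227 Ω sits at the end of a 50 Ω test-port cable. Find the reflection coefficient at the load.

Γ = 0.639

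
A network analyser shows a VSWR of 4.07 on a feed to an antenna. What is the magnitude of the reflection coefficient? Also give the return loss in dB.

|Γ| = (S − 1)/(S + 1) = (4.07 − 1)/(4.07 + 1) = 3.07/5.07
RL = −20·log₁₀|Γ| = −20·log₁₀(0.606)

|Γ| ≈ 0.606; return loss ≈ 4.36 dB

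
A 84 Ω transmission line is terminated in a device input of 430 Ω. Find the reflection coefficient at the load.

Γ = (Z_L − Z_0)/(Z_L + Z_0) = (430 − 84)/(430 + 84) = 346/514

Γ = 0.673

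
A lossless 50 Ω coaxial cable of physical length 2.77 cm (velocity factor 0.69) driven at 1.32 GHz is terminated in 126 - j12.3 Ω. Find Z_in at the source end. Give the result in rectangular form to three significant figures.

Z_in ≈ 22.8 − j18.1 Ω

λ = v/f = 0.69·c / 1.32 GHz = 0.157 m
βl = 2π·l/λ = 2π × 0.177 = 63.6°
tan(βl) = tan(63.6°) = 2.01
Z_in = Z_0·(Z_L + jZ_0·tanβl)/(Z_0 + jZ_L·tanβl)
     = 50·(126 + j88.4)/(74.8 + j254)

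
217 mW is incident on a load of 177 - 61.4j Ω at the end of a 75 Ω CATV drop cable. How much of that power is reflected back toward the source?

P_reflected ≈ 45.7 mW

|Γ| = |(102 − j61.4)/(252 − j61.4)| = 0.459
|Γ|² = 0.211
P_refl = |Γ|²·P_inc = 45.7 mW, P_del = (1 − |Γ|²)·P_inc = 171 mW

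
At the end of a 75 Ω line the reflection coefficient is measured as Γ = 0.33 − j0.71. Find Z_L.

Z_L ≈ 30.5 − j112 Ω

Z_L = Z_0·(1 + Γ)/(1 − Γ) = 75·(1.33 − j0.71)/(0.67 + j0.71)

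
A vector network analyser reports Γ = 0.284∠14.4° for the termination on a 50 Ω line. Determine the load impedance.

Z_L = Z_0·(1 + Γ)/(1 − Γ) = 50·(1.28 + j0.0706)/(0.725 − j0.0706)

Z_L ≈ 86.6 + j13.3 Ω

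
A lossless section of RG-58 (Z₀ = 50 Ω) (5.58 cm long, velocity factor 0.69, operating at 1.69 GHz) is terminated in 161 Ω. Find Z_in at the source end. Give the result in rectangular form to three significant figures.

Z_in ≈ 94.1 + j72.5 Ω

λ = v/f = 0.69·c / 1.69 GHz = 0.122 m
βl = 2π·l/λ = 2π × 0.456 = 164°
tan(βl) = tan(164°) = -0.287
Z_in = Z_0·(Z_L + jZ_0·tanβl)/(Z_0 + jZ_L·tanβl)
     = 50·(161 − j14.3)/(50 − j46.2)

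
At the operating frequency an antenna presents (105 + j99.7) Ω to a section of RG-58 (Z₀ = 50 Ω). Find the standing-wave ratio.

VSWR ≈ 4.23

Γ = (Z_L − Z_0)/(Z_L + Z_0) = (55 + j99.7)/(155 + j99.7)
|Γ| = 114/184 = 0.618
VSWR = (1 + |Γ|)/(1 − |Γ|) = 1.62/0.382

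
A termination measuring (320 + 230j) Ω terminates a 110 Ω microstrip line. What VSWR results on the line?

VSWR ≈ 4.54

Γ = (Z_L − Z_0)/(Z_L + Z_0) = (210 + j230)/(430 + j230)
|Γ| = 311/488 = 0.639
VSWR = (1 + |Γ|)/(1 − |Γ|) = 1.64/0.361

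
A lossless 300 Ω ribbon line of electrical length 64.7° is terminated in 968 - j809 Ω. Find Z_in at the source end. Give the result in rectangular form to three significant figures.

tan(βl) = tan(64.7°) = 2.12
Z_in = Z_0·(Z_L + jZ_0·tanβl)/(Z_0 + jZ_L·tanβl)
     = 300·(968 − j174)/(2010 + j2050)

Z_in ≈ 57.9 − j84.9 Ω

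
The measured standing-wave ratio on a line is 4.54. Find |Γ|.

|Γ| ≈ 0.639

|Γ| = (S − 1)/(S + 1) = (4.54 − 1)/(4.54 + 1) = 3.54/5.54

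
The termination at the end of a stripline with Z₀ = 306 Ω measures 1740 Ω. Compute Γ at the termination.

Γ = (Z_L − Z_0)/(Z_L + Z_0) = (1740 − 306)/(1740 + 306) = 1434/2046

Γ = 0.701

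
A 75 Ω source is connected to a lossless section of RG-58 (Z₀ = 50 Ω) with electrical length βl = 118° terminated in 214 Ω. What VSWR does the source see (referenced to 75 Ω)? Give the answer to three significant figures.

tan(βl) = -1.88
Z_in = Z_0·(Z_L + jZ_0·tanβl)/(Z_0 + jZ_L·tanβl) = 14.8 + j24.8 Ω
Γ_s = (Z_in − Z_s)/(Z_in + Z_s) = (-60.2 + j24.8)/(89.8 + j24.8), |Γ_s| = 0.7
VSWR = (1 + |Γ_s|)/(1 − |Γ_s|)

VSWR ≈ 5.66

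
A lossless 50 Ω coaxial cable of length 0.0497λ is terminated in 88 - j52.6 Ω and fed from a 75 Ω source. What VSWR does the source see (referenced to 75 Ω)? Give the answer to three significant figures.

VSWR ≈ 2.48

βl = 2π × 0.0497 = 17.9°
tan(βl) = 0.323
Z_in = Z_0·(Z_L + jZ_0·tanβl)/(Z_0 + jZ_L·tanβl) = 45.9 − j46.7 Ω
Γ_s = (Z_in − Z_s)/(Z_in + Z_s) = (-29.1 − j46.7)/(121 − j46.7), |Γ_s| = 0.425
VSWR = (1 + |Γ_s|)/(1 − |Γ_s|)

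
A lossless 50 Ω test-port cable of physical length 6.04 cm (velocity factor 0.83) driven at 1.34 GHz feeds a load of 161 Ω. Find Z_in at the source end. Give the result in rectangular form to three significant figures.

Z_in ≈ 19.1 + j22.5 Ω

λ = v/f = 0.83·c / 1.34 GHz = 0.186 m
βl = 2π·l/λ = 2π × 0.325 = 117°
tan(βl) = tan(117°) = -1.96
Z_in = Z_0·(Z_L + jZ_0·tanβl)/(Z_0 + jZ_L·tanβl)
     = 50·(161 − j98.1)/(50 − j316)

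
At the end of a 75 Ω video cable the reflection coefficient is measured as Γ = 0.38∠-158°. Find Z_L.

Z_L = Z_0·(1 + Γ)/(1 − Γ) = 75·(0.648 − j0.142)/(1.35 + j0.142)

Z_L ≈ 34.7 − j11.5 Ω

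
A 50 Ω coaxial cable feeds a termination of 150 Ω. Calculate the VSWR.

Γ = (150 − 50)/(150 + 50) = 0.5
VSWR = (1 + 0.5)/(1 − 0.5)

VSWR ≈ 3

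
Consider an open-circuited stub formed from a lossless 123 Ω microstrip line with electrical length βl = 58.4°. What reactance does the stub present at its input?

tan(βl) = 1.63
For an open-circuited stub, Z_in = −jZ_0·cot(βl) = −jZ_0/tan(βl)

X_in ≈ -75.7 Ω (capacitive)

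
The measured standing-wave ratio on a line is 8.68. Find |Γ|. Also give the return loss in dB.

|Γ| ≈ 0.793; return loss ≈ 2.01 dB

|Γ| = (S − 1)/(S + 1) = (8.68 − 1)/(8.68 + 1) = 7.68/9.68
RL = −20·log₁₀|Γ| = −20·log₁₀(0.793)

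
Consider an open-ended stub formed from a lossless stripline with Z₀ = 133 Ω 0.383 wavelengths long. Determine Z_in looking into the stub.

βl = 2π × 0.383 = 138°
tan(βl) = -0.904
For an open-ended stub, Z_in = −jZ_0·cot(βl) = −jZ_0/tan(βl)

Z_in ≈ +j147 Ω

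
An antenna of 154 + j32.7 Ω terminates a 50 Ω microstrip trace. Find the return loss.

RL ≈ 5.55 dB

Γ = (104 + j32.7)/(204 + j32.7), |Γ| = 0.528
RL = −20·log₁₀|Γ| = −20·log₁₀(0.528)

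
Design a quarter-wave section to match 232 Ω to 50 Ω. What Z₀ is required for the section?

Z_qwt ≈ 108 Ω

Z_qwt = √(Z_0·R_L) = √(50 × 232) = √11600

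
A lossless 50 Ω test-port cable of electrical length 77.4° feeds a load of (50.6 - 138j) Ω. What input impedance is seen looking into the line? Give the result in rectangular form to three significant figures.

tan(βl) = tan(77.4°) = 4.47
Z_in = Z_0·(Z_L + jZ_0·tanβl)/(Z_0 + jZ_L·tanβl)
     = 50·(50.6 + j85.7)/(667 + j226)

Z_in ≈ 5.35 + j4.6 Ω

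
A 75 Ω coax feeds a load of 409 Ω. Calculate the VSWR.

VSWR ≈ 5.45

For a purely resistive load, VSWR = R_L/Z_0 or Z_0/R_L (whichever > 1) = 409/75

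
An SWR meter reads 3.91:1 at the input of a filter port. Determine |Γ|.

|Γ| = (S − 1)/(S + 1) = (3.91 − 1)/(3.91 + 1) = 2.91/4.91

|Γ| ≈ 0.593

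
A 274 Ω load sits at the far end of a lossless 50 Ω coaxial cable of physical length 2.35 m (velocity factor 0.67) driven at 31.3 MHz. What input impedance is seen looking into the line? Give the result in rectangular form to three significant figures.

λ = v/f = 0.67·c / 31.3 MHz = 6.42 m
βl = 2π·l/λ = 2π × 0.366 = 132°
tan(βl) = tan(132°) = -1.12
Z_in = Z_0·(Z_L + jZ_0·tanβl)/(Z_0 + jZ_L·tanβl)
     = 50·(274 − j56)/(50 − j307)

Z_in ≈ 16 + j42 Ω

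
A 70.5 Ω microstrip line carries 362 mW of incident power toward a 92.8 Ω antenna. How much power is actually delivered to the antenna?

Γ = (92.8 − 70.5)/(92.8 + 70.5) = 0.137
|Γ|² = 0.0186
P_refl = |Γ|²·P_inc = 6.75 mW, P_del = (1 − |Γ|²)·P_inc = 355 mW

P_delivered ≈ 355 mW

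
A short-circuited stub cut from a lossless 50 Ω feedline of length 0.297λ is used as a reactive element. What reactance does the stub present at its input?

X_in ≈ -164 Ω (capacitive)

βl = 2π × 0.297 = 107°
tan(βl) = -3.29
For a short-circuited stub, Z_in = jZ_0·tan(βl)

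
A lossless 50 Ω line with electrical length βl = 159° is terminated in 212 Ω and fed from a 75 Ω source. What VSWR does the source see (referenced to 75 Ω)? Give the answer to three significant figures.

tan(βl) = -0.384
Z_in = Z_0·(Z_L + jZ_0·tanβl)/(Z_0 + jZ_L·tanβl) = 66.7 + j89.3 Ω
Γ_s = (Z_in − Z_s)/(Z_in + Z_s) = (-8.34 + j89.3)/(142 + j89.3), |Γ_s| = 0.536
VSWR = (1 + |Γ_s|)/(1 − |Γ_s|)

VSWR ≈ 3.31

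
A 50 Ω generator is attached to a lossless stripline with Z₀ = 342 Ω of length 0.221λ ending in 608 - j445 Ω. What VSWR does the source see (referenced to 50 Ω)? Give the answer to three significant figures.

VSWR ≈ 2.59

βl = 2π × 0.221 = 79.6°
tan(βl) = 5.43
Z_in = Z_0·(Z_L + jZ_0·tanβl)/(Z_0 + jZ_L·tanβl) = 117 + j34.9 Ω
Γ_s = (Z_in − Z_s)/(Z_in + Z_s) = (67.1 + j34.9)/(167 + j34.9), |Γ_s| = 0.443
VSWR = (1 + |Γ_s|)/(1 − |Γ_s|)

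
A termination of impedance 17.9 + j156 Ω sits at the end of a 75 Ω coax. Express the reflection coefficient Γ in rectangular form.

Γ ≈ 0.577 + j0.71

Γ = (Z_L − Z_0)/(Z_L + Z_0) = (-57.1 + j156)/(92.9 + j156)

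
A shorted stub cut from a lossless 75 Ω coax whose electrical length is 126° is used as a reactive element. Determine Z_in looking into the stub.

tan(βl) = -1.38
For a shorted stub, Z_in = jZ_0·tan(βl)

Z_in ≈ −j103 Ω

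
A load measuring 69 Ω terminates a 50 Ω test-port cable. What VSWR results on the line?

VSWR ≈ 1.38

Γ = (69 − 50)/(69 + 50) = 0.16
VSWR = (1 + 0.16)/(1 − 0.16)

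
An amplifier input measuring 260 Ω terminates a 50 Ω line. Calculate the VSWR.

VSWR ≈ 5.2

Γ = (260 − 50)/(260 + 50) = 0.677
VSWR = (1 + 0.677)/(1 − 0.677)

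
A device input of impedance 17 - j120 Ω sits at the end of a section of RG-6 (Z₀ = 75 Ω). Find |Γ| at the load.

|Γ| ≈ 0.881

Γ = (Z_L − Z_0)/(Z_L + Z_0) = (-58 − j120)/(92 − j120)
|Γ| = 133/151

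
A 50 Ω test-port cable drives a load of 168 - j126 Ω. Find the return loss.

RL ≈ 3.28 dB

Γ = (118 − j126)/(218 − j126), |Γ| = 0.686
RL = −20·log₁₀|Γ| = −20·log₁₀(0.686)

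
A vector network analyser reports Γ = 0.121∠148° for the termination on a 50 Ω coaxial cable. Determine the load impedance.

Z_L = Z_0·(1 + Γ)/(1 − Γ) = 50·(0.897 + j0.0641)/(1.1 − j0.0641)

Z_L ≈ 40.4 + j5.26 Ω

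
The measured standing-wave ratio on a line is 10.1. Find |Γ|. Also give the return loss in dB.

|Γ| = (S − 1)/(S + 1) = (10.1 − 1)/(10.1 + 1) = 9.1/11.1
RL = −20·log₁₀|Γ| = −20·log₁₀(0.82)

|Γ| ≈ 0.82; return loss ≈ 1.73 dB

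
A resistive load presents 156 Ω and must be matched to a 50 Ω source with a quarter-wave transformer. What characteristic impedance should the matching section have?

Z_qwt = √(Z_0·R_L) = √(50 × 156) = √7800

Z_qwt ≈ 88.3 Ω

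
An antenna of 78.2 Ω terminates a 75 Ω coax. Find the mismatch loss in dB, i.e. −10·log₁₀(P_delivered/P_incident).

mismatch loss ≈ 0.0019 dB

Γ = (78.2 − 75)/(78.2 + 75) = 0.0209
|Γ|² = 0.000436, so P_del/P_inc = 1 − |Γ|² = 1
ML = −10·log₁₀(1 − |Γ|²)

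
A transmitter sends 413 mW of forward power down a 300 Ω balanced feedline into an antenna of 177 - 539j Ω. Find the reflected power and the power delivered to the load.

|Γ| = |(-123 − j539)/(477 − j539)| = 0.768
|Γ|² = 0.59
P_refl = |Γ|²·P_inc = 244 mW, P_del = (1 − |Γ|²)·P_inc = 169 mW

P_reflected ≈ 244 mW; P_delivered ≈ 169 mW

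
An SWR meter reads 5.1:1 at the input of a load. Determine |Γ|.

|Γ| = (S − 1)/(S + 1) = (5.1 − 1)/(5.1 + 1) = 4.1/6.1

|Γ| ≈ 0.672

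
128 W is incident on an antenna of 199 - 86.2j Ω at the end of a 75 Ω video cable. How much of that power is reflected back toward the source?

|Γ| = |(124 − j86.2)/(274 − j86.2)| = 0.526
|Γ|² = 0.276
P_refl = |Γ|²·P_inc = 35.4 W, P_del = (1 − |Γ|²)·P_inc = 92.6 W

P_reflected ≈ 35.4 W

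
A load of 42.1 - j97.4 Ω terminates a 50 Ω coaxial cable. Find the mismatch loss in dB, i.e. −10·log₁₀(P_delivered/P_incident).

Γ = (-7.9 − j97.4)/(92.1 − j97.4), |Γ| = 0.729
|Γ|² = 0.531, so P_del/P_inc = 1 − |Γ|² = 0.469
ML = −10·log₁₀(1 − |Γ|²)

mismatch loss ≈ 3.29 dB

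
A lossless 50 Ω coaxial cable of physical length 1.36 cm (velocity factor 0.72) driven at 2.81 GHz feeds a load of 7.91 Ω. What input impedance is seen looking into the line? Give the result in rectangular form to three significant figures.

λ = v/f = 0.72·c / 2.81 GHz = 0.0769 m
βl = 2π·l/λ = 2π × 0.177 = 63.7°
tan(βl) = tan(63.7°) = 2.02
Z_in = Z_0·(Z_L + jZ_0·tanβl)/(Z_0 + jZ_L·tanβl)
     = 50·(7.91 + j101)/(50 + j16)

Z_in ≈ 36.5 + j89.4 Ω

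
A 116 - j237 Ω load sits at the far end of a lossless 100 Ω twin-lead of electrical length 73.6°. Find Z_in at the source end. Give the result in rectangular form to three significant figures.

tan(βl) = tan(73.6°) = 3.4
Z_in = Z_0·(Z_L + jZ_0·tanβl)/(Z_0 + jZ_L·tanβl)
     = 100·(116 + j103)/(905 + j394)

Z_in ≈ 14.9 + j4.85 Ω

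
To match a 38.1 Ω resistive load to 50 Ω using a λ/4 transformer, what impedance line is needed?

Z_qwt ≈ 43.6 Ω

Z_qwt = √(Z_0·R_L) = √(50 × 38.1) = √1905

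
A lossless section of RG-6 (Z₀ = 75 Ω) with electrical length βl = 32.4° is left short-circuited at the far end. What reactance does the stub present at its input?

X_in ≈ 47.6 Ω (inductive)

tan(βl) = 0.635
For a short-circuited stub, Z_in = jZ_0·tan(βl)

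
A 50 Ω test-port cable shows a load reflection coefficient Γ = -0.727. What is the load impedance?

Z_L = Z_0·(1 + Γ)/(1 − Γ) = 50·(0.273)/(1.73)

Z_L ≈ 7.9 Ω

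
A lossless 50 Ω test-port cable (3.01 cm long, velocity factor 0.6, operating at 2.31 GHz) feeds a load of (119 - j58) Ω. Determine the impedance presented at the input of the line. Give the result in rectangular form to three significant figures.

Z_in ≈ 48.9 + j57.8 Ω

λ = v/f = 0.6·c / 2.31 GHz = 0.0779 m
βl = 2π·l/λ = 2π × 0.386 = 139°
tan(βl) = tan(139°) = -0.867
Z_in = Z_0·(Z_L + jZ_0·tanβl)/(Z_0 + jZ_L·tanβl)
     = 50·(119 − j101)/(-0.309 − j103)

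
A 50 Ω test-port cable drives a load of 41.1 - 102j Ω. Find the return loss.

RL ≈ 2.51 dB

Γ = (-8.9 − j102)/(91.1 − j102), |Γ| = 0.749
RL = −20·log₁₀|Γ| = −20·log₁₀(0.749)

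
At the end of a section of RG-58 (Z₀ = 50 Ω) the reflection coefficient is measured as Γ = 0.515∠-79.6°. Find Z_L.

Z_L ≈ 34 − j46.9 Ω

Z_L = Z_0·(1 + Γ)/(1 − Γ) = 50·(1.09 − j0.507)/(0.907 + j0.507)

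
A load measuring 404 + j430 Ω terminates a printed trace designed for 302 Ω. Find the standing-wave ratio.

VSWR ≈ 3.3

Γ = (Z_L − Z_0)/(Z_L + Z_0) = (102 + j430)/(706 + j430)
|Γ| = 442/827 = 0.535
VSWR = (1 + |Γ|)/(1 − |Γ|) = 1.53/0.465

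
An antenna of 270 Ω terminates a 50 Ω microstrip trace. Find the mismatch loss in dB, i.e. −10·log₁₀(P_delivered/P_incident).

Γ = (270 − 50)/(270 + 50) = 0.688
|Γ|² = 0.473, so P_del/P_inc = 1 − |Γ|² = 0.527
ML = −10·log₁₀(1 − |Γ|²)

mismatch loss ≈ 2.78 dB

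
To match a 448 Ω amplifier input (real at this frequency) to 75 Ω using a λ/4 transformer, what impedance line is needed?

Z_qwt ≈ 183 Ω

Z_qwt = √(Z_0·R_L) = √(75 × 448) = √33600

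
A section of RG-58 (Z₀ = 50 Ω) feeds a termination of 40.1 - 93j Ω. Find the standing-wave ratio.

VSWR ≈ 6.2

Γ = (Z_L − Z_0)/(Z_L + Z_0) = (-9.9 − j93)/(90.1 − j93)
|Γ| = 93.5/129 = 0.722
VSWR = (1 + |Γ|)/(1 − |Γ|) = 1.72/0.278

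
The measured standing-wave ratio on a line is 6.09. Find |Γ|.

|Γ| ≈ 0.718

|Γ| = (S − 1)/(S + 1) = (6.09 − 1)/(6.09 + 1) = 5.09/7.09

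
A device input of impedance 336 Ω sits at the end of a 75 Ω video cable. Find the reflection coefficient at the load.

Γ = 0.635

Γ = (Z_L − Z_0)/(Z_L + Z_0) = (336 − 75)/(336 + 75) = 261/411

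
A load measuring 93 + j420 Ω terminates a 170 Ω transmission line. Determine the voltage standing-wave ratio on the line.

VSWR ≈ 13.5

Γ = (Z_L − Z_0)/(Z_L + Z_0) = (-77 + j420)/(263 + j420)
|Γ| = 427/496 = 0.862
VSWR = (1 + |Γ|)/(1 − |Γ|) = 1.86/0.138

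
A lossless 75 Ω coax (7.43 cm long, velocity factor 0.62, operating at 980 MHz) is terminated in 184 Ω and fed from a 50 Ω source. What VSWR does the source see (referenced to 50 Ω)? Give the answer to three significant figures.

VSWR ≈ 2.93

λ = v/f = 0.62·c / 980 MHz = 0.19 m
βl = 2π·l/λ = 2π × 0.391 = 141°
tan(βl) = -0.812
Z_in = Z_0·(Z_L + jZ_0·tanβl)/(Z_0 + jZ_L·tanβl) = 61.5 + j61.5 Ω
Γ_s = (Z_in − Z_s)/(Z_in + Z_s) = (11.5 + j61.5)/(111 + j61.5), |Γ_s| = 0.492
VSWR = (1 + |Γ_s|)/(1 − |Γ_s|)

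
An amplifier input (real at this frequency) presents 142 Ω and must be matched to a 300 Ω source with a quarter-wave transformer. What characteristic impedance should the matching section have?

Z_qwt ≈ 206 Ω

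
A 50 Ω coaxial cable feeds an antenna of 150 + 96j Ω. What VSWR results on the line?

Γ = (Z_L − Z_0)/(Z_L + Z_0) = (100 + j96)/(200 + j96)
|Γ| = 139/222 = 0.625
VSWR = (1 + |Γ|)/(1 − |Γ|) = 1.62/0.375

VSWR ≈ 4.33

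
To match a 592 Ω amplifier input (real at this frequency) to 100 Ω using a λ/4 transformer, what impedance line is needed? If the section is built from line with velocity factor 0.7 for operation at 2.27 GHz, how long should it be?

Z_qwt = √(Z_0·R_L) = √(100 × 592) = √59200
λ = 0.7·c/f = 0.0925 m, so l = λ/4 = 0.0231 m

Z_qwt ≈ 243 Ω; length ≈ 2.31 cm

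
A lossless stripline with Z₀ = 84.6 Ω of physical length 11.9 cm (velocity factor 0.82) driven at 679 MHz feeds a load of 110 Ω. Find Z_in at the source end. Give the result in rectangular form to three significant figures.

λ = v/f = 0.82·c / 679 MHz = 0.362 m
βl = 2π·l/λ = 2π × 0.328 = 118°
tan(βl) = tan(118°) = -1.86
Z_in = Z_0·(Z_L + jZ_0·tanβl)/(Z_0 + jZ_L·tanβl)
     = 84.6·(110 − j157)/(84.6 − j205)

Z_in ≈ 71.6 + j15.9 Ω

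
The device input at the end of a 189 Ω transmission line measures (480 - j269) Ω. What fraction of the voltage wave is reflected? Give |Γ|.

Γ = (Z_L − Z_0)/(Z_L + Z_0) = (291 − j269)/(669 − j269)
|Γ| = 396/721

|Γ| ≈ 0.55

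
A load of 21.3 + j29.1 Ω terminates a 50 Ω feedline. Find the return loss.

RL ≈ 5.5 dB

Γ = (-28.7 + j29.1)/(71.3 + j29.1), |Γ| = 0.531
RL = −20·log₁₀|Γ| = −20·log₁₀(0.531)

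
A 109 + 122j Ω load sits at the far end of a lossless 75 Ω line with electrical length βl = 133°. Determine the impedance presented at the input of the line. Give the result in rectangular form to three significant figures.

tan(βl) = tan(133°) = -1.07
Z_in = Z_0·(Z_L + jZ_0·tanβl)/(Z_0 + jZ_L·tanβl)
     = 75·(109 + j41.6)/(206 − j117)

Z_in ≈ 23.5 + j28.5 Ω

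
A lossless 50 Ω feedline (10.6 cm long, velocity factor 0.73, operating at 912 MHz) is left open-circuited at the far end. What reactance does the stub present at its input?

λ = v/f = 0.73·c / 912 MHz = 0.24 m
βl = 2π·l/λ = 2π × 0.441 = 159°
tan(βl) = -0.386
For an open-circuited stub, Z_in = −jZ_0·cot(βl) = −jZ_0/tan(βl)

X_in ≈ 130 Ω (inductive)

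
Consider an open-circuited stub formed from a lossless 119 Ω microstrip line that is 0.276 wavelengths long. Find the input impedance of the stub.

Z_in ≈ +j19.6 Ω

βl = 2π × 0.276 = 99.4°
tan(βl) = -6.07
For an open-circuited stub, Z_in = −jZ_0·cot(βl) = −jZ_0/tan(βl)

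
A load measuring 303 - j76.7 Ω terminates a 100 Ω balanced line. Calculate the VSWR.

Γ = (Z_L − Z_0)/(Z_L + Z_0) = (203 − j76.7)/(403 − j76.7)
|Γ| = 217/410 = 0.529
VSWR = (1 + |Γ|)/(1 − |Γ|) = 1.53/0.471

VSWR ≈ 3.25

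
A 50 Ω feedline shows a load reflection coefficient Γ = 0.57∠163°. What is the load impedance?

Z_L = Z_0·(1 + Γ)/(1 − Γ) = 50·(0.455 + j0.167)/(1.55 − j0.167)

Z_L ≈ 14 + j6.9 Ω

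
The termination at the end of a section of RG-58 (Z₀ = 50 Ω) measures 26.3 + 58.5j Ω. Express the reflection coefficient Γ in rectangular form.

Γ = (Z_L − Z_0)/(Z_L + Z_0) = (-23.7 + j58.5)/(76.3 + j58.5)

Γ ≈ 0.175 + j0.633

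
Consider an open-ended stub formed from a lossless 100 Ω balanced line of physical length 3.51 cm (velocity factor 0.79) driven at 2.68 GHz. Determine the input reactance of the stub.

λ = v/f = 0.79·c / 2.68 GHz = 0.0884 m
βl = 2π·l/λ = 2π × 0.397 = 143°
tan(βl) = -0.757
For an open-ended stub, Z_in = −jZ_0·cot(βl) = −jZ_0/tan(βl)

X_in ≈ 132 Ω (inductive)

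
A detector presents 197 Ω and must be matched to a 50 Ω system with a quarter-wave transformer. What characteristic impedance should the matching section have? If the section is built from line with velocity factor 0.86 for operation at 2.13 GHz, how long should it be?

Z_qwt = √(Z_0·R_L) = √(50 × 197) = √9850
λ = 0.86·c/f = 0.121 m, so l = λ/4 = 0.0303 m

Z_qwt ≈ 99.2 Ω; length ≈ 3.03 cm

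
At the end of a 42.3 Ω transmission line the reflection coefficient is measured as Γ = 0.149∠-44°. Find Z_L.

Z_L = Z_0·(1 + Γ)/(1 − Γ) = 42.3·(1.11 − j0.104)/(0.893 + j0.104)

Z_L ≈ 51.2 − j10.8 Ω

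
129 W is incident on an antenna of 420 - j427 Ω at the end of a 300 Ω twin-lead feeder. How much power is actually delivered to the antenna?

|Γ| = |(120 − j427)/(720 − j427)| = 0.53
|Γ|² = 0.281
P_refl = |Γ|²·P_inc = 36.2 W, P_del = (1 − |Γ|²)·P_inc = 92.8 W

P_delivered ≈ 92.8 W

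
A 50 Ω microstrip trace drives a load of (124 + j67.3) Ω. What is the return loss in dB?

Γ = (74 + j67.3)/(174 + j67.3), |Γ| = 0.536
RL = −20·log₁₀|Γ| = −20·log₁₀(0.536)

RL ≈ 5.41 dB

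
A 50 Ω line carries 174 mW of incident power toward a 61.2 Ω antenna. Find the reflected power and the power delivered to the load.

P_reflected ≈ 1.77 mW; P_delivered ≈ 172 mW

Γ = (61.2 − 50)/(61.2 + 50) = 0.101
|Γ|² = 0.0101
P_refl = |Γ|²·P_inc = 1.77 mW, P_del = (1 − |Γ|²)·P_inc = 172 mW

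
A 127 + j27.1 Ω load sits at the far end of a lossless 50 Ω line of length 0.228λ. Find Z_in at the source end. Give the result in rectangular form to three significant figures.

βl = 2π × 0.228 = 82.1°
tan(βl) = tan(82.1°) = 7.19
Z_in = Z_0·(Z_L + jZ_0·tanβl)/(Z_0 + jZ_L·tanβl)
     = 50·(127 + j387)/(-145 + j913)

Z_in ≈ 19.6 − j10.1 Ω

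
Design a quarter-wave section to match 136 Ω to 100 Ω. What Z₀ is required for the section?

Z_qwt ≈ 117 Ω

Z_qwt = √(Z_0·R_L) = √(100 × 136) = √13600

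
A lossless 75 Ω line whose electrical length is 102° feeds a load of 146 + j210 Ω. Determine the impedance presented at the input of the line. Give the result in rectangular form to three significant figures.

tan(βl) = tan(102°) = -4.7
Z_in = Z_0·(Z_L + jZ_0·tanβl)/(Z_0 + jZ_L·tanβl)
     = 75·(146 − j143)/(1060 − j687)

Z_in ≈ 11.9 − j2.41 Ω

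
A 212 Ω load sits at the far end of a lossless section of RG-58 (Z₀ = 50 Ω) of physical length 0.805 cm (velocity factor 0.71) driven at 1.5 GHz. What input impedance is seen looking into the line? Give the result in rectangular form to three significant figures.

Z_in ≈ 69.2 − j90.5 Ω

λ = v/f = 0.71·c / 1.5 GHz = 0.142 m
βl = 2π·l/λ = 2π × 0.0567 = 20.4°
tan(βl) = tan(20.4°) = 0.372
Z_in = Z_0·(Z_L + jZ_0·tanβl)/(Z_0 + jZ_L·tanβl)
     = 50·(212 + j18.6)/(50 + j78.9)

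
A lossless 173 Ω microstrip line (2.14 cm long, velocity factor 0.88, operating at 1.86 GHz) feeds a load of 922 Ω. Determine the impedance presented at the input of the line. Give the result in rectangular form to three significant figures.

Z_in ≈ 48.4 − j118 Ω

λ = v/f = 0.88·c / 1.86 GHz = 0.142 m
βl = 2π·l/λ = 2π × 0.151 = 54.3°
tan(βl) = tan(54.3°) = 1.39
Z_in = Z_0·(Z_L + jZ_0·tanβl)/(Z_0 + jZ_L·tanβl)
     = 173·(922 + j241)/(173 + j1280)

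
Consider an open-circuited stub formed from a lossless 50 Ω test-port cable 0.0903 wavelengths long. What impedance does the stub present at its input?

βl = 2π × 0.0903 = 32.5°
tan(βl) = 0.637
For an open-circuited stub, Z_in = −jZ_0·cot(βl) = −jZ_0/tan(βl)

Z_in ≈ −j78.5 Ω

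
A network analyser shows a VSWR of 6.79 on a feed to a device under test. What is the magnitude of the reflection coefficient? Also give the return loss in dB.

|Γ| = (S − 1)/(S + 1) = (6.79 − 1)/(6.79 + 1) = 5.79/7.79
RL = −20·log₁₀|Γ| = −20·log₁₀(0.743)

|Γ| ≈ 0.743; return loss ≈ 2.58 dB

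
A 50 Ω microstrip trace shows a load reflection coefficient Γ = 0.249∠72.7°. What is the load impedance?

Z_L = Z_0·(1 + Γ)/(1 − Γ) = 50·(1.07 + j0.238)/(0.926 − j0.238)

Z_L ≈ 51.3 + j26 Ω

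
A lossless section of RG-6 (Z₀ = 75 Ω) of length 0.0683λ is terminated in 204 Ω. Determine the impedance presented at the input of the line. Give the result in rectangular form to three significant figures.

βl = 2π × 0.0683 = 24.6°
tan(βl) = tan(24.6°) = 0.458
Z_in = Z_0·(Z_L + jZ_0·tanβl)/(Z_0 + jZ_L·tanβl)
     = 75·(204 + j34.3)/(75 + j93.3)

Z_in ≈ 96.8 − j86.1 Ω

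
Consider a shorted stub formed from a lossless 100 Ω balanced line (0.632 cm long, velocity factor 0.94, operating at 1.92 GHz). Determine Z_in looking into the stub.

Z_in ≈ +j27.7 Ω

λ = v/f = 0.94·c / 1.92 GHz = 0.147 m
βl = 2π·l/λ = 2π × 0.043 = 15.5°
tan(βl) = 0.277
For a shorted stub, Z_in = jZ_0·tan(βl)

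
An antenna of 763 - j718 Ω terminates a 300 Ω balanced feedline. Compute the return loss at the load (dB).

Γ = (463 − j718)/(1063 − j718), |Γ| = 0.666
RL = −20·log₁₀|Γ| = −20·log₁₀(0.666)

RL ≈ 3.53 dB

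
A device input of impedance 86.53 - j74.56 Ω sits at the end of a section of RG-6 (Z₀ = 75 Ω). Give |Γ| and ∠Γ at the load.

Γ = (Z_L − Z_0)/(Z_L + Z_0) = (11.53 − j74.56)/(161.5 − j74.56)
|Γ| = 75.4/178 = 0.424

Γ ≈ 0.424 ∠ -56.4°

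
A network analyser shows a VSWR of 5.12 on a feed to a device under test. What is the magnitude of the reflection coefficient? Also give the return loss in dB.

|Γ| ≈ 0.673; return loss ≈ 3.44 dB

|Γ| = (S − 1)/(S + 1) = (5.12 − 1)/(5.12 + 1) = 4.12/6.12
RL = −20·log₁₀|Γ| = −20·log₁₀(0.673)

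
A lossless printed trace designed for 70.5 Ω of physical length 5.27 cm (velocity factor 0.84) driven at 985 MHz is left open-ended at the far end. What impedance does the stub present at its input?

Z_in ≈ −j20 Ω

λ = v/f = 0.84·c / 985 MHz = 0.256 m
βl = 2π·l/λ = 2π × 0.206 = 74.2°
tan(βl) = 3.52
For an open-ended stub, Z_in = −jZ_0·cot(βl) = −jZ_0/tan(βl)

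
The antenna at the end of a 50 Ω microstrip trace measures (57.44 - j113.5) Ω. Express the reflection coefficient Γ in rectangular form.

Γ ≈ 0.56 − j0.465

Γ = (Z_L − Z_0)/(Z_L + Z_0) = (7.44 − j113.5)/(107.4 − j113.5)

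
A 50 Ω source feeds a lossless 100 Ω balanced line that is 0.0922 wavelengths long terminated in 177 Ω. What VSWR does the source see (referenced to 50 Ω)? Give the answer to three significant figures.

βl = 2π × 0.0922 = 33.2°
tan(βl) = 0.654
Z_in = Z_0·(Z_L + jZ_0·tanβl)/(Z_0 + jZ_L·tanβl) = 108 − j59.6 Ω
Γ_s = (Z_in − Z_s)/(Z_in + Z_s) = (58 − j59.6)/(158 − j59.6), |Γ_s| = 0.492
VSWR = (1 + |Γ_s|)/(1 − |Γ_s|)

VSWR ≈ 2.94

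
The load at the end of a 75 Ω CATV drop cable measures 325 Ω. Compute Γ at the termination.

Γ = 0.625

Γ = (Z_L − Z_0)/(Z_L + Z_0) = (325 − 75)/(325 + 75) = 250/400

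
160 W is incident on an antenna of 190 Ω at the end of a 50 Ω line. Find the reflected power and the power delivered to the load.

Γ = (190 − 50)/(190 + 50) = 0.583
|Γ|² = 0.34
P_refl = |Γ|²·P_inc = 54.4 W, P_del = (1 − |Γ|²)·P_inc = 106 W

P_reflected ≈ 54.4 W; P_delivered ≈ 106 W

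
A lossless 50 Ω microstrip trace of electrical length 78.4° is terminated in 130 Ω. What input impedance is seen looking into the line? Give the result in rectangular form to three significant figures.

tan(βl) = tan(78.4°) = 4.87
Z_in = Z_0·(Z_L + jZ_0·tanβl)/(Z_0 + jZ_L·tanβl)
     = 50·(130 + j244)/(50 + j633)

Z_in ≈ 19.9 − j8.69 Ω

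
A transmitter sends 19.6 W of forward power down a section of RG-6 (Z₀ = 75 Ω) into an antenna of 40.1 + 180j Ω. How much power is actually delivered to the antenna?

P_delivered ≈ 5.17 W

|Γ| = |(-34.9 + j180)/(115.1 + j180)| = 0.858
|Γ|² = 0.736
P_refl = |Γ|²·P_inc = 14.4 W, P_del = (1 − |Γ|²)·P_inc = 5.17 W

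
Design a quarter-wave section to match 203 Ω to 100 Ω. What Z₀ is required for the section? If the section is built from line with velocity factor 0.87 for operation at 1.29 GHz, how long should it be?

Z_qwt = √(Z_0·R_L) = √(100 × 203) = √20300
λ = 0.87·c/f = 0.202 m, so l = λ/4 = 0.0506 m

Z_qwt ≈ 142 Ω; length ≈ 5.06 cm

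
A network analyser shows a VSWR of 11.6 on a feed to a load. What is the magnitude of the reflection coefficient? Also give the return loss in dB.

|Γ| = (S − 1)/(S + 1) = (11.6 − 1)/(11.6 + 1) = 10.6/12.6
RL = −20·log₁₀|Γ| = −20·log₁₀(0.841)

|Γ| ≈ 0.841; return loss ≈ 1.5 dB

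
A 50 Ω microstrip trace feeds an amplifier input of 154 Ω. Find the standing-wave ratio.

VSWR ≈ 3.08

Γ = (154 − 50)/(154 + 50) = 0.51
VSWR = (1 + 0.51)/(1 − 0.51)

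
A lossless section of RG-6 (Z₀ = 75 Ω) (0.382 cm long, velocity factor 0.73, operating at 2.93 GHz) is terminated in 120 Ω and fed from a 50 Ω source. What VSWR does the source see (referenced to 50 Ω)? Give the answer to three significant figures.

VSWR ≈ 2.3

λ = v/f = 0.73·c / 2.93 GHz = 0.0747 m
βl = 2π·l/λ = 2π × 0.0511 = 18.4°
tan(βl) = 0.333
Z_in = Z_0·(Z_L + jZ_0·tanβl)/(Z_0 + jZ_L·tanβl) = 104 − j30.3 Ω
Γ_s = (Z_in − Z_s)/(Z_in + Z_s) = (53.9 − j30.3)/(154 − j30.3), |Γ_s| = 0.394
VSWR = (1 + |Γ_s|)/(1 − |Γ_s|)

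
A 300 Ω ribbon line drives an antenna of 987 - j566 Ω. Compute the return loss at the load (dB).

Γ = (687 − j566)/(1287 − j566), |Γ| = 0.633
RL = −20·log₁₀|Γ| = −20·log₁₀(0.633)

RL ≈ 3.97 dB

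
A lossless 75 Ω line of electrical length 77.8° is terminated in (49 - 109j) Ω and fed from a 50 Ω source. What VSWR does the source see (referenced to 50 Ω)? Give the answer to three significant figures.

VSWR ≈ 3.96

tan(βl) = 4.63
Z_in = Z_0·(Z_L + jZ_0·tanβl)/(Z_0 + jZ_L·tanβl) = 16 + j24.6 Ω
Γ_s = (Z_in − Z_s)/(Z_in + Z_s) = (-34 + j24.6)/(66 + j24.6), |Γ_s| = 0.596
VSWR = (1 + |Γ_s|)/(1 − |Γ_s|)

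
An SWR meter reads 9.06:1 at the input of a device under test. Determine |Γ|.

|Γ| ≈ 0.801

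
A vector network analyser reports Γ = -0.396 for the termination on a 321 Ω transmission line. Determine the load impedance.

Z_L = Z_0·(1 + Γ)/(1 − Γ) = 321·(0.604)/(1.4)

Z_L ≈ 139 Ω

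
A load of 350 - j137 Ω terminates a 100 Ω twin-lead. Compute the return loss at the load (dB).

RL ≈ 4.35 dB

Γ = (250 − j137)/(450 − j137), |Γ| = 0.606
RL = −20·log₁₀|Γ| = −20·log₁₀(0.606)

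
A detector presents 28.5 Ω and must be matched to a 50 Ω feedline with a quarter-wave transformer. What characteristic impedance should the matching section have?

Z_qwt = √(Z_0·R_L) = √(50 × 28.5) = √1425

Z_qwt ≈ 37.7 Ω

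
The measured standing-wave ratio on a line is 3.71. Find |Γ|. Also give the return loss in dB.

|Γ| = (S − 1)/(S + 1) = (3.71 − 1)/(3.71 + 1) = 2.71/4.71
RL = −20·log₁₀|Γ| = −20·log₁₀(0.575)

|Γ| ≈ 0.575; return loss ≈ 4.8 dB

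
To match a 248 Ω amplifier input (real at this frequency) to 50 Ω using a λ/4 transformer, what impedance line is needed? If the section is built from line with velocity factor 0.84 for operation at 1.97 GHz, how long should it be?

Z_qwt ≈ 111 Ω; length ≈ 3.2 cm

Z_qwt = √(Z_0·R_L) = √(50 × 248) = √12400
λ = 0.84·c/f = 0.128 m, so l = λ/4 = 0.032 m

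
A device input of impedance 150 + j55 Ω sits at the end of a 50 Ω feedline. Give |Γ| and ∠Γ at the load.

Γ ≈ 0.55 ∠ 13.4°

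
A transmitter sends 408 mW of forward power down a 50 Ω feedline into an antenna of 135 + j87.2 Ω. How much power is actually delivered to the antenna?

P_delivered ≈ 263 mW

|Γ| = |(85 + j87.2)/(185 + j87.2)| = 0.595
|Γ|² = 0.355
P_refl = |Γ|²·P_inc = 145 mW, P_del = (1 − |Γ|²)·P_inc = 263 mW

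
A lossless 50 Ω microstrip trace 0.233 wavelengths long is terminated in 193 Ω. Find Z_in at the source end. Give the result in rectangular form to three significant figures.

βl = 2π × 0.233 = 83.9°
tan(βl) = tan(83.9°) = 9.33
Z_in = Z_0·(Z_L + jZ_0·tanβl)/(Z_0 + jZ_L·tanβl)
     = 50·(193 + j466)/(50 + j1800)

Z_in ≈ 13.1 − j5 Ω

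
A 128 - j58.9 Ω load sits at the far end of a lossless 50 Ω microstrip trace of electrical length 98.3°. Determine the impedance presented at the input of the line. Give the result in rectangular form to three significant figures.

tan(βl) = tan(98.3°) = -6.85
Z_in = Z_0·(Z_L + jZ_0·tanβl)/(Z_0 + jZ_L·tanβl)
     = 50·(128 − j402)/(-354 − j877)

Z_in ≈ 17.2 + j14.2 Ω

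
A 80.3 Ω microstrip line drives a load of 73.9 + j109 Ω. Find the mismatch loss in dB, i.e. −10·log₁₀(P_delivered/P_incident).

Γ = (-6.4 + j109)/(154.2 + j109), |Γ| = 0.578
|Γ|² = 0.334, so P_del/P_inc = 1 − |Γ|² = 0.666
ML = −10·log₁₀(1 − |Γ|²)

mismatch loss ≈ 1.77 dB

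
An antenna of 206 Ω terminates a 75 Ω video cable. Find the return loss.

Γ = (206 − 75)/(206 + 75) = 0.466
RL = −20·log₁₀|Γ| = −20·log₁₀(0.466)

RL ≈ 6.63 dB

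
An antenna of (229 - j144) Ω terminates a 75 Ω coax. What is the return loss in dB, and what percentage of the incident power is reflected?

RL ≈ 4.06 dB; 39.3% of incident power reflected

Γ = (154 − j144)/(304 − j144), |Γ| = 0.627
RL = −20·log₁₀(0.627) = 4.06 dB
P_refl/P_inc = |Γ|² = 0.393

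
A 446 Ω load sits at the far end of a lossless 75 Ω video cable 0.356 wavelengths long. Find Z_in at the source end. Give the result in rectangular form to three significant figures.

βl = 2π × 0.356 = 128°
tan(βl) = tan(128°) = -1.27
Z_in = Z_0·(Z_L + jZ_0·tanβl)/(Z_0 + jZ_L·tanβl)
     = 75·(446 − j95.4)/(75 − j568)

Z_in ≈ 20 + j56.3 Ω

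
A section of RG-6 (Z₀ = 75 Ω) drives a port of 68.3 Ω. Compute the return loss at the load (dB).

Γ = (68.3 − 75)/(68.3 + 75) = -0.0468
RL = −20·log₁₀|Γ| = −20·log₁₀(0.0468)

RL ≈ 26.6 dB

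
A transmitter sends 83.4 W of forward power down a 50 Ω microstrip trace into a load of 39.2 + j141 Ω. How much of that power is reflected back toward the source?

|Γ| = |(-10.8 + j141)/(89.2 + j141)| = 0.848
|Γ|² = 0.718
P_refl = |Γ|²·P_inc = 59.9 W, P_del = (1 − |Γ|²)·P_inc = 23.5 W

P_reflected ≈ 59.9 W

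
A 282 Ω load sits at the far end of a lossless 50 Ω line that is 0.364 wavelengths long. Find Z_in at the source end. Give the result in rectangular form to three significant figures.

Z_in ≈ 15.2 + j41.2 Ω

βl = 2π × 0.364 = 131°
tan(βl) = tan(131°) = -1.15
Z_in = Z_0·(Z_L + jZ_0·tanβl)/(Z_0 + jZ_L·tanβl)
     = 50·(282 − j57.4)/(50 − j324)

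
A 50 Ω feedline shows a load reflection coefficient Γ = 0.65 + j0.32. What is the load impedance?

Z_L ≈ 106 + j142 Ω

Z_L = Z_0·(1 + Γ)/(1 − Γ) = 50·(1.65 + j0.32)/(0.35 − j0.32)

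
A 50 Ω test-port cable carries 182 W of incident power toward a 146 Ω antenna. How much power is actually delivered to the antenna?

P_delivered ≈ 138 W

Γ = (146 − 50)/(146 + 50) = 0.49
|Γ|² = 0.24
P_refl = |Γ|²·P_inc = 43.7 W, P_del = (1 − |Γ|²)·P_inc = 138 W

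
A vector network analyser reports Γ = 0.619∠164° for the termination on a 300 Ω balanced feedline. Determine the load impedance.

Z_L ≈ 71.9 + j39.8 Ω

Z_L = Z_0·(1 + Γ)/(1 − Γ) = 300·(0.405 + j0.171)/(1.6 − j0.171)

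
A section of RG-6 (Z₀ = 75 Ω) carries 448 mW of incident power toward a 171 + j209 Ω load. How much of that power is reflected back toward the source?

|Γ| = |(96 + j209)/(246 + j209)| = 0.713
|Γ|² = 0.508
P_refl = |Γ|²·P_inc = 227 mW, P_del = (1 − |Γ|²)·P_inc = 221 mW

P_reflected ≈ 227 mW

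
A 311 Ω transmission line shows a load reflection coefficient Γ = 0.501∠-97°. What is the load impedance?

Z_L ≈ 170 − j225 Ω

Z_L = Z_0·(1 + Γ)/(1 − Γ) = 311·(0.939 − j0.497)/(1.06 + j0.497)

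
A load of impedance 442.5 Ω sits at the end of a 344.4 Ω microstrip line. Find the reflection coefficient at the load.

Γ = (Z_L − Z_0)/(Z_L + Z_0) = (442.5 − 344.4)/(442.5 + 344.4) = 98.1/786.9

Γ = 0.125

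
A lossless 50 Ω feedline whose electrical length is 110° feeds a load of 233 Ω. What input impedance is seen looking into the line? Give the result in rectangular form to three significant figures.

tan(βl) = tan(110°) = -2.75
Z_in = Z_0·(Z_L + jZ_0·tanβl)/(Z_0 + jZ_L·tanβl)
     = 50·(233 − j137)/(50 − j640)

Z_in ≈ 12.1 + j17.3 Ω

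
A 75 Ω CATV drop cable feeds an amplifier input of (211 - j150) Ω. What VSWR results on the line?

Γ = (Z_L − Z_0)/(Z_L + Z_0) = (136 − j150)/(286 − j150)
|Γ| = 202/323 = 0.627
VSWR = (1 + |Γ|)/(1 − |Γ|) = 1.63/0.373

VSWR ≈ 4.36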